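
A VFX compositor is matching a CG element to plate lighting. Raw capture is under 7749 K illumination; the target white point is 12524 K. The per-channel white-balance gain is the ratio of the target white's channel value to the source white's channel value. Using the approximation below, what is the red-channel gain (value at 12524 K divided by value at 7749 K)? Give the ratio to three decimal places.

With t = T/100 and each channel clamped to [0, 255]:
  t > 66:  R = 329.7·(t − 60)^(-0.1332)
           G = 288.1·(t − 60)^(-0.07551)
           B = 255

0.839

At 7749 K (t = 77.49):
  R = 329.7·(77.49 − 60)^(-0.1332) = 329.7·17.49^(-0.1332) = 329.7·0.68306 = 225.206.
At 12524 K (t = 125.24):
  R = 329.7·(125.24 − 60)^(-0.1332) = 329.7·65.24^(-0.1332) = 329.7·0.57320 = 188.984.
Gain = 188.984 / 225.206 = 0.8392 → 0.839.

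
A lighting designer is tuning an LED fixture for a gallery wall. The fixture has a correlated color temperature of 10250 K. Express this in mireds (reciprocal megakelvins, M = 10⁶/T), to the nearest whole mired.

M = 10⁶ / 10250 = 97.561 → 98 mireds.

98 mireds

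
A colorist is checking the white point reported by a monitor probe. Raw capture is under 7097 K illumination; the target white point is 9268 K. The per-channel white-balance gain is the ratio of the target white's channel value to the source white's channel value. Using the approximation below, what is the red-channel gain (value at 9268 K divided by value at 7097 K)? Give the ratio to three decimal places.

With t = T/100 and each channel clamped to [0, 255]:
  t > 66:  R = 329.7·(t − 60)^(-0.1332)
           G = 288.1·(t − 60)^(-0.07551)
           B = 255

0.865

At 7097 K (t = 70.97):
  R = 329.7·(70.97 − 60)^(-0.1332) = 329.7·10.97^(-0.1332) = 329.7·0.72685 = 239.642.
At 9268 K (t = 92.68):
  R = 329.7·(92.68 − 60)^(-0.1332) = 329.7·32.68^(-0.1332) = 329.7·0.62849 = 207.213.
Gain = 207.213 / 239.642 = 0.8647 → 0.865.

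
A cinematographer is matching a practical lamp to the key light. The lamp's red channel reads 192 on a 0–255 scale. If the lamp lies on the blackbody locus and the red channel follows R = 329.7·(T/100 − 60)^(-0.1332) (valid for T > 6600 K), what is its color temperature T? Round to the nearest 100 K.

(t − 60)^(-0.1332) = 192/329.7 = 0.58235.
t − 60 = 0.58235^(1/-0.1332) = 0.58235^(-7.508) = 57.929, so t = 117.929.
T = 100·t = 11793 K → 11800 K to the nearest 100 K.

11800 K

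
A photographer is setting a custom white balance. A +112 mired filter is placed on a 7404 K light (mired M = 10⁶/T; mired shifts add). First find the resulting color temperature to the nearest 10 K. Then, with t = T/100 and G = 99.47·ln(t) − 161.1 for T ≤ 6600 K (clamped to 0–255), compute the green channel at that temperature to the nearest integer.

207

M_in = 10⁶/7404 = 135.06; M_out = 135.06 + (+112) = 247.06.
T_out = 10⁶/247.06 = 4047.6 K → 4050 K; t = 40.5.
G = 99.47·ln 40.5 − 161.1 = 99.47·3.7013 − 161.1 = 207.069.
Rounded: 207.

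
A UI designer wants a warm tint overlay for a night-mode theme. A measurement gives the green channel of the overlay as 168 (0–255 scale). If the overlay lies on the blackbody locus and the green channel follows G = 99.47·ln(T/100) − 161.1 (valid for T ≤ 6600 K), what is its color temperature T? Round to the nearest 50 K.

2750 K

ln t = (168 + 161.1) / 99.47 = 3.3085.
t = e^3.3085 = 27.345.
T = 100·t = 2735 K → 2750 K to the nearest 50 K.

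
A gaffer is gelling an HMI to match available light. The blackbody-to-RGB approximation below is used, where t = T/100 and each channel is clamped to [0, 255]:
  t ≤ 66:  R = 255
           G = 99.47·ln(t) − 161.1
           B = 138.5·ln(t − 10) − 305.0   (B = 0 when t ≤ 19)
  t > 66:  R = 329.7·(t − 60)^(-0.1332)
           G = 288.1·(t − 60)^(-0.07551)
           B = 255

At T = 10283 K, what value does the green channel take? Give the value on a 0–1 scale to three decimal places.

0.851

t = 10283/100 = 102.83; the t > 66 branch applies.
G = 288.1·(102.83 − 60)^(-0.07551) = 288.1·42.83^(-0.07551) = 288.1·0.75299 = 216.935.
On a 0–1 scale: 216.935/255 = 0.8507 → 0.851.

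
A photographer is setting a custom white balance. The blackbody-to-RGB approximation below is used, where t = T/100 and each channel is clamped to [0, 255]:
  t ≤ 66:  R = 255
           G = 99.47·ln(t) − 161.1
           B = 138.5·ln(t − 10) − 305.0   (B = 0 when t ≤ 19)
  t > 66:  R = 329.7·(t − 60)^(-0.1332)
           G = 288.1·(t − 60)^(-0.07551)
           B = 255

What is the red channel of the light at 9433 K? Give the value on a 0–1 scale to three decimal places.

0.807

t = 9433/100 = 94.33; the t > 66 branch applies.
R = 329.7·(94.33 − 60)^(-0.1332) = 329.7·34.33^(-0.1332) = 329.7·0.62438 = 205.858.
On a 0–1 scale: 205.858/255 = 0.8073 → 0.807.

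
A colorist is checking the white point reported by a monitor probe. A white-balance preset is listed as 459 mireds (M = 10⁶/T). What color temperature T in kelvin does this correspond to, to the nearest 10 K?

2180 K

T = 10⁶ / 459 = 2178.65 K → 2180 K.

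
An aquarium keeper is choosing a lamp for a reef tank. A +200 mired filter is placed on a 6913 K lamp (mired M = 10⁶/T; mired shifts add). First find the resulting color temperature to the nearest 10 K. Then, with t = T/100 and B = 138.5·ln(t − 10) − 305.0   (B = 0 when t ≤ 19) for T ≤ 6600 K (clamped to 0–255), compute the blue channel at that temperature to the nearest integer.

M_in = 10⁶/6913 = 144.65; M_out = 144.65 + (+200) = 344.65.
T_out = 10⁶/344.65 = 2901.5 K → 2900 K; t = 29.
B = 138.5·ln(29 − 10) − 305.0 = 138.5·ln 19 − 305.0 = 138.5·2.9444 − 305.0 = 102.805.
Rounded: 103.

103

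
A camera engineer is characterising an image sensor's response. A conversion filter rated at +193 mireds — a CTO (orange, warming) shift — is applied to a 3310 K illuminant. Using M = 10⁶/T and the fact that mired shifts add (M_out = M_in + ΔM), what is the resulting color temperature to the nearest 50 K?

2000 K

M_in = 10⁶/3310 = 302.11 mireds.
M_out = 302.11 + (+193) = 495.11 mireds.
T_out = 10⁶/495.11 = 2019.7 K → 2000 K.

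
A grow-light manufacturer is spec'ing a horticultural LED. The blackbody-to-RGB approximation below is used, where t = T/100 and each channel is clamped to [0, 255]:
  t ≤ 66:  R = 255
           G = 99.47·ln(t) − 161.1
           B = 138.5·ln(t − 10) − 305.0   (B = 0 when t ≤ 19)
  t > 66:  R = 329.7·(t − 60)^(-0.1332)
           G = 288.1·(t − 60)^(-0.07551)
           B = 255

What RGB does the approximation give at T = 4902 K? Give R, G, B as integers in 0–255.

t = 4902/100 = 49.02; the t ≤ 66 branch applies.
R = 255 by definition for t ≤ 66.
G = 99.47·ln 49.02 − 161.1 = 99.47·3.8922 − 161.1 = 226.060.
B = 138.5·ln(49.02 − 10) − 305.0 = 138.5·ln 39.02 − 305.0 = 138.5·3.6641 − 305.0 = 202.474.
Rounded: (255, 226, 202).

R=255, G=226, B=202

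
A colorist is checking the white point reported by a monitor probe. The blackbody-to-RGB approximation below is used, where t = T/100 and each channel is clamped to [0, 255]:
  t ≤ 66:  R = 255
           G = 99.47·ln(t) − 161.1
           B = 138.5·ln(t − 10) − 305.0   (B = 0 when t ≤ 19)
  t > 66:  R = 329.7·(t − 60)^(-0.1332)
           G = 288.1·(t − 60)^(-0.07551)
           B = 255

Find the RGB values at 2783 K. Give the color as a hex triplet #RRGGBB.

#FFAA5E

t = 2783/100 = 27.83; the t ≤ 66 branch applies.
R = 255 by definition for t ≤ 66.
G = 99.47·ln 27.83 − 161.1 = 99.47·3.3261 − 161.1 = 169.749.
B = 138.5·ln(27.83 − 10) − 305.0 = 138.5·ln 17.83 − 305.0 = 138.5·2.8809 − 305.0 = 94.002.
Rounded: (255, 170, 94).
In hex: #FFAA5E.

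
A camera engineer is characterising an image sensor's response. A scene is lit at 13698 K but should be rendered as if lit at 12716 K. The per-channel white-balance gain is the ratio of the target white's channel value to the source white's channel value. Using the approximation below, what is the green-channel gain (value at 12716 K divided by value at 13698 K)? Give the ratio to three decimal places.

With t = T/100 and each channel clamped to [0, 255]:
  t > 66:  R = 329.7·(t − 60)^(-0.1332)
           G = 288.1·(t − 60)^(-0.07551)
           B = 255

1.010

At 13698 K (t = 136.98):
  G = 288.1·(136.98 − 60)^(-0.07551) = 288.1·76.98^(-0.07551) = 288.1·0.72038 = 207.541.
At 12716 K (t = 127.16):
  G = 288.1·(127.16 − 60)^(-0.07551) = 288.1·67.16^(-0.07551) = 288.1·0.72784 = 209.690.
Gain = 209.690 / 207.541 = 1.0104 → 1.010.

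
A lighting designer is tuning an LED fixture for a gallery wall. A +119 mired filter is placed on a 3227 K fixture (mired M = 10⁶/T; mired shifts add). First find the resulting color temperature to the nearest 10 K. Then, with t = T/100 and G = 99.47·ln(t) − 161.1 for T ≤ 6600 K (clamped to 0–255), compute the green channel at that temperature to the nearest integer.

152

M_in = 10⁶/3227 = 309.89; M_out = 309.89 + (+119) = 428.89.
T_out = 10⁶/428.89 = 2331.6 K → 2330 K; t = 23.3.
G = 99.47·ln 23.3 − 161.1 = 99.47·3.1485 − 161.1 = 152.077.
Rounded: 152.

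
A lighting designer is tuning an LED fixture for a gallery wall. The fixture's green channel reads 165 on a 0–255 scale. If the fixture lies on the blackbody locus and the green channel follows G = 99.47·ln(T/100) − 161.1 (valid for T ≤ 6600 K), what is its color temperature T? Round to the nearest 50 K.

2650 K

ln t = (165 + 161.1) / 99.47 = 3.2784.
t = e^3.2784 = 26.533.
T = 100·t = 2653 K → 2650 K to the nearest 50 K.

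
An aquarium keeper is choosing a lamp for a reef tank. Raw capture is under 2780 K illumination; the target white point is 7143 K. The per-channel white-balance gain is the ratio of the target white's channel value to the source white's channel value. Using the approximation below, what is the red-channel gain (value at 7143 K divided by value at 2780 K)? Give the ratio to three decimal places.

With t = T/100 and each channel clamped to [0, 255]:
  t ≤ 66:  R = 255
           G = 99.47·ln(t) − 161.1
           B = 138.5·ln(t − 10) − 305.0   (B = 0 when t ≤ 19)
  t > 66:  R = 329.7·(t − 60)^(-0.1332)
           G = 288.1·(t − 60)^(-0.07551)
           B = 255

0.935

At 2780 K (t = 27.8):
  R = 255 by definition for t ≤ 66.
At 7143 K (t = 71.43):
  R = 329.7·(71.43 − 60)^(-0.1332) = 329.7·11.43^(-0.1332) = 329.7·0.72288 = 238.335.
Gain = 238.335 / 255.000 = 0.9346 → 0.935.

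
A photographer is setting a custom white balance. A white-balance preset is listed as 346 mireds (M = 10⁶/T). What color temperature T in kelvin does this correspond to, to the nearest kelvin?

2890 K

T = 10⁶ / 346 = 2890.17 K → 2890 K.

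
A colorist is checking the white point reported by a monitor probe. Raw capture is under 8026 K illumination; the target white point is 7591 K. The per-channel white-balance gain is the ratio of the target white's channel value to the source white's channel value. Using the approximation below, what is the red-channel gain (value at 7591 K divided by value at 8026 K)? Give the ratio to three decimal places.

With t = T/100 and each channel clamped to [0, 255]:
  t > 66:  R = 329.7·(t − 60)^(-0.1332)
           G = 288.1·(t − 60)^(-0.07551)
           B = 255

1.033

At 8026 K (t = 80.26):
  R = 329.7·(80.26 − 60)^(-0.1332) = 329.7·20.26^(-0.1332) = 329.7·0.66982 = 220.838.
At 7591 K (t = 75.91):
  R = 329.7·(75.91 − 60)^(-0.1332) = 329.7·15.91^(-0.1332) = 329.7·0.69173 = 228.064.
Gain = 228.064 / 220.838 = 1.0327 → 1.033.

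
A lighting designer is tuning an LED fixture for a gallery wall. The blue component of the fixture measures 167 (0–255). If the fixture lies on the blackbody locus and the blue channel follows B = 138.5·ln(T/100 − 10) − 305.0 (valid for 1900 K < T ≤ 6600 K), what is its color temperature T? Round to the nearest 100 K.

ln(t − 10) = (167 + 305.0) / 138.5 = 3.4079.
t − 10 = e^3.4079 = 30.203, so t = 40.203.
T = 100·t = 4020 K → 4000 K to the nearest 100 K.

4000 K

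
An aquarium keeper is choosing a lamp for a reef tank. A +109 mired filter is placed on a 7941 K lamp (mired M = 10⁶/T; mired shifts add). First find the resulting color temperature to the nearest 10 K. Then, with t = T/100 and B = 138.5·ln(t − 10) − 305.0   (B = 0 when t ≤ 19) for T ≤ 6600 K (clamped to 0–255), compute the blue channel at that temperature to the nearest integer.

178

M_in = 10⁶/7941 = 125.93; M_out = 125.93 + (+109) = 234.93.
T_out = 10⁶/234.93 = 4256.6 K → 4260 K; t = 42.6.
B = 138.5·ln(42.6 − 10) − 305.0 = 138.5·ln 32.6 − 305.0 = 138.5·3.4843 − 305.0 = 177.577.
Rounded: 178.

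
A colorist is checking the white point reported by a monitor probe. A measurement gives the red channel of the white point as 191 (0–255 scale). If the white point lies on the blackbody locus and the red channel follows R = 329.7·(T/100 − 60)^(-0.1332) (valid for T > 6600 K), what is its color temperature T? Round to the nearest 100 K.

(t − 60)^(-0.1332) = 191/329.7 = 0.57931.
t − 60 = 0.57931^(1/-0.1332) = 0.57931^(-7.508) = 60.245, so t = 120.245.
T = 100·t = 12025 K → 12000 K to the nearest 100 K.

12000 K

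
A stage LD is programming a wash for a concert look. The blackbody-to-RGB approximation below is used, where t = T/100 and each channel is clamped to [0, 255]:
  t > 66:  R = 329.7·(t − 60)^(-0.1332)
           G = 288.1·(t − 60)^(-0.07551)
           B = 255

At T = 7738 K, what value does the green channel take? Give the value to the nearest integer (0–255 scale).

t = 7738/100 = 77.38; the t > 66 branch applies.
G = 288.1·(77.38 − 60)^(-0.07551) = 288.1·17.38^(-0.07551) = 288.1·0.80605 = 232.224.
Rounded: 232.

232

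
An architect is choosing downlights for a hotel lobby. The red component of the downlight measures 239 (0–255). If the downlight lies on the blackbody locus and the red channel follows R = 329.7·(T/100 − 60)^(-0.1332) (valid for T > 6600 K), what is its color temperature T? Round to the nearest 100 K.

7100 K

(t − 60)^(-0.1332) = 239/329.7 = 0.72490.
t − 60 = 0.72490^(1/-0.1332) = 0.72490^(-7.508) = 11.193, so t = 71.193.
T = 100·t = 7119 K → 7100 K to the nearest 100 K.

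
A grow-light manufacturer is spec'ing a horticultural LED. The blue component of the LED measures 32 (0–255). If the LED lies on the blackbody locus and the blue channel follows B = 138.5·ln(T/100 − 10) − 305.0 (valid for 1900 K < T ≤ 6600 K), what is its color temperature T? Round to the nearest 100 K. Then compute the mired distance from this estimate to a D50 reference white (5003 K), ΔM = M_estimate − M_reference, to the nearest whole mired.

+276 mireds

ln(t − 10) = (32 + 305.0) / 138.5 = 2.4332.
t − 10 = e^2.4332 = 11.395, so t = 21.395.
T = 100·t = 2140 K → 2100 K to the nearest 100 K.
M_estimate = 10⁶/2100 = 476.19; M_reference = 10⁶/5003 = 199.88.
ΔM = 476.19 − 199.88 = 276.31 → +276 mireds.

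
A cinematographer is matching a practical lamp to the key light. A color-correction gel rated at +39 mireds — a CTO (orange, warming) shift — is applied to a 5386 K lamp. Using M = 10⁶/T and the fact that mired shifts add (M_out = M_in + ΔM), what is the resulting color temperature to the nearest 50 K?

4450 K

M_in = 10⁶/5386 = 185.67 mireds.
M_out = 185.67 + (+39) = 224.67 mireds.
T_out = 10⁶/224.67 = 4451.0 K → 4450 K.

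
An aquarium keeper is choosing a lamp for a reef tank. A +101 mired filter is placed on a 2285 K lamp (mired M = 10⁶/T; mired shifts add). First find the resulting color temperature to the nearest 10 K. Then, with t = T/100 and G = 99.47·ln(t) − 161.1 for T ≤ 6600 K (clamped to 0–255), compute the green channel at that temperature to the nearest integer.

M_in = 10⁶/2285 = 437.64; M_out = 437.64 + (+101) = 538.64.
T_out = 10⁶/538.64 = 1856.5 K → 1860 K; t = 18.6.
G = 99.47·ln 18.6 − 161.1 = 99.47·2.9232 − 161.1 = 129.667.
Rounded: 130.

130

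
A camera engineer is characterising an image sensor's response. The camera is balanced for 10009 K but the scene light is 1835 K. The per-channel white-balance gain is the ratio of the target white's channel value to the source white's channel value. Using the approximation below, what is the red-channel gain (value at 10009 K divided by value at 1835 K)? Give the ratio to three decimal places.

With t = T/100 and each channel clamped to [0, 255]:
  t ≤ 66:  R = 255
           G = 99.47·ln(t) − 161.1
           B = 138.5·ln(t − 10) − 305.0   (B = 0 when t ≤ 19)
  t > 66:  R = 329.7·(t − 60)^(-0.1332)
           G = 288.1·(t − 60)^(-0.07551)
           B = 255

0.791

At 1835 K (t = 18.35):
  R = 255 by definition for t ≤ 66.
At 10009 K (t = 100.09):
  R = 329.7·(100.09 − 60)^(-0.1332) = 329.7·40.09^(-0.1332) = 329.7·0.61161 = 201.648.
Gain = 201.648 / 255.000 = 0.7908 → 0.791.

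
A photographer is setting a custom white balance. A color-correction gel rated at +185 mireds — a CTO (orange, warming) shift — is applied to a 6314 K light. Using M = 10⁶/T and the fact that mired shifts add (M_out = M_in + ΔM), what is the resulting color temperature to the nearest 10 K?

M_in = 10⁶/6314 = 158.38 mireds.
M_out = 158.38 + (+185) = 343.38 mireds.
T_out = 10⁶/343.38 = 2912.2 K → 2910 K.

2910 K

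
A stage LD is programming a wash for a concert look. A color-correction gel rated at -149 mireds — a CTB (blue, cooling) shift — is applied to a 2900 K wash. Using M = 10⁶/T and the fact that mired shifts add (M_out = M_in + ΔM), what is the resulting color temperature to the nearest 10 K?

M_in = 10⁶/2900 = 344.83 mireds.
M_out = 344.83 + (-149) = 195.83 mireds.
T_out = 10⁶/195.83 = 5106.5 K → 5110 K.

5110 K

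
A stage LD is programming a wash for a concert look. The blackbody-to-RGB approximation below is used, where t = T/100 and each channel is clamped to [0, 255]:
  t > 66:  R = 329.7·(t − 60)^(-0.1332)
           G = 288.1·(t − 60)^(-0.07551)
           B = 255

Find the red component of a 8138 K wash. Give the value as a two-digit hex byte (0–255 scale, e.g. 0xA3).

t = 8138/100 = 81.38; the t > 66 branch applies.
R = 329.7·(81.38 − 60)^(-0.1332) = 329.7·21.38^(-0.1332) = 329.7·0.66503 = 219.261.
Rounded: 219; in hex, 0xDB.

0xDB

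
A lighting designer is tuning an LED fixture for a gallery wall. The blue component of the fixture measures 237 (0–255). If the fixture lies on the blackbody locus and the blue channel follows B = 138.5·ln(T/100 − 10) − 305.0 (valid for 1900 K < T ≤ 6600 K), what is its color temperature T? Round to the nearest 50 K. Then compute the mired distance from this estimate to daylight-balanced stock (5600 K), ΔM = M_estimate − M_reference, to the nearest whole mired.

ln(t − 10) = (237 + 305.0) / 138.5 = 3.9134.
t − 10 = e^3.9134 = 50.067, so t = 60.067.
T = 100·t = 6007 K → 6000 K to the nearest 50 K.
M_estimate = 10⁶/6000 = 166.67; M_reference = 10⁶/5600 = 178.57.
ΔM = 166.67 − 178.57 = -11.90 → -12 mireds.

-12 mireds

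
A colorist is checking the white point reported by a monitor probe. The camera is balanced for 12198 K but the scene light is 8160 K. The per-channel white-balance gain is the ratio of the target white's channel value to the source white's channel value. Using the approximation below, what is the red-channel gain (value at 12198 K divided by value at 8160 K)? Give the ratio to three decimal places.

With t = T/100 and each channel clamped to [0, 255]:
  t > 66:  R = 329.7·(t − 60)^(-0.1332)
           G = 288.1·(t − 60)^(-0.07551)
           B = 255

At 8160 K (t = 81.6):
  R = 329.7·(81.6 − 60)^(-0.1332) = 329.7·21.6^(-0.1332) = 329.7·0.66413 = 218.962.
At 12198 K (t = 121.98):
  R = 329.7·(121.98 − 60)^(-0.1332) = 329.7·61.98^(-0.1332) = 329.7·0.57713 = 190.279.
Gain = 190.279 / 218.962 = 0.8690 → 0.869.

0.869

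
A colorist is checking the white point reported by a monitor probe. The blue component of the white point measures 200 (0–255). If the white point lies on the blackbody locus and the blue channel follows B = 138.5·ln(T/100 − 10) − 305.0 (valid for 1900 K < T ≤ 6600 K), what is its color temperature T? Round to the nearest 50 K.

4850 K

ln(t − 10) = (200 + 305.0) / 138.5 = 3.6462.
t − 10 = e^3.6462 = 38.329, so t = 48.329.
T = 100·t = 4833 K → 4850 K to the nearest 50 K.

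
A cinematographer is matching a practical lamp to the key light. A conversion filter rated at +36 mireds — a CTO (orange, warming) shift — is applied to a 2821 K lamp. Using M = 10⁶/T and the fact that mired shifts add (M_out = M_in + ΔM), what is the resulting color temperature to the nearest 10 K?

2560 K

M_in = 10⁶/2821 = 354.48 mireds.
M_out = 354.48 + (+36) = 390.48 mireds.
T_out = 10⁶/390.48 = 2560.9 K → 2560 K.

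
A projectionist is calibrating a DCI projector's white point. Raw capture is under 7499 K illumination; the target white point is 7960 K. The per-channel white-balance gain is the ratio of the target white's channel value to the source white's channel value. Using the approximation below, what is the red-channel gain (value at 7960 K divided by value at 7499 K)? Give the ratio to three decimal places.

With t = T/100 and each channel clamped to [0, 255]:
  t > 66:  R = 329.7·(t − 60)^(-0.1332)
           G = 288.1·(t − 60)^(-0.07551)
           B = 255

0.965

At 7499 K (t = 74.99):
  R = 329.7·(74.99 − 60)^(-0.1332) = 329.7·14.99^(-0.1332) = 329.7·0.69724 = 229.881.
At 7960 K (t = 79.6):
  R = 329.7·(79.6 − 60)^(-0.1332) = 329.7·19.6^(-0.1332) = 329.7·0.67278 = 221.815.
Gain = 221.815 / 229.881 = 0.9649 → 0.965.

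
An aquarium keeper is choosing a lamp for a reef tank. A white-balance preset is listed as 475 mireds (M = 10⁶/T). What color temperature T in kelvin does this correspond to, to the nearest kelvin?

T = 10⁶ / 475 = 2105.26 K → 2105 K.

2105 K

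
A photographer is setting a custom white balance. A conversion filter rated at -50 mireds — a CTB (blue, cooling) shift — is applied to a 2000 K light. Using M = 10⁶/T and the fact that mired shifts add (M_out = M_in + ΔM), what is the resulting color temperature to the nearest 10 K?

M_in = 10⁶/2000 = 500.00 mireds.
M_out = 500.00 + (-50) = 450.00 mireds.
T_out = 10⁶/450.00 = 2222.2 K → 2220 K.

2220 K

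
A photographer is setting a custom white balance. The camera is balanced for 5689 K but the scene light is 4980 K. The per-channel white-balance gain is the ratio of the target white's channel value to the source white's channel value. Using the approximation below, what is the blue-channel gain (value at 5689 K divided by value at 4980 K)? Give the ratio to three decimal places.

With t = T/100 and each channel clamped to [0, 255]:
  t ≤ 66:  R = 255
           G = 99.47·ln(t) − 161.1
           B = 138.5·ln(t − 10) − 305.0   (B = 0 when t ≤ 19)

At 4980 K (t = 49.8):
  B = 138.5·ln(49.8 − 10) − 305.0 = 138.5·ln 39.8 − 305.0 = 138.5·3.6839 − 305.0 = 205.216.
At 5689 K (t = 56.89):
  B = 138.5·ln(56.89 − 10) − 305.0 = 138.5·ln 46.89 − 305.0 = 138.5·3.8478 − 305.0 = 227.921.
Gain = 227.921 / 205.216 = 1.1106 → 1.111.

1.111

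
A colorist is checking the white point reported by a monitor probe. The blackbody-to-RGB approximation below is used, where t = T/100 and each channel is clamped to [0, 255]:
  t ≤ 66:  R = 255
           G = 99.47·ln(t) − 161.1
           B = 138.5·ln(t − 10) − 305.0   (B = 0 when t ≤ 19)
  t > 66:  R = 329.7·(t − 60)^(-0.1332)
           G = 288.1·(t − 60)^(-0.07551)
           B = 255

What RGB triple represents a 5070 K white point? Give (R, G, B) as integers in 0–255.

t = 5070/100 = 50.7; the t ≤ 66 branch applies.
R = 255 by definition for t ≤ 66.
G = 99.47·ln 50.7 − 161.1 = 99.47·3.9259 − 161.1 = 229.412.
B = 138.5·ln(50.7 − 10) − 305.0 = 138.5·ln 40.7 − 305.0 = 138.5·3.7062 − 305.0 = 208.313.
Rounded: (255, 229, 208).

(255, 229, 208)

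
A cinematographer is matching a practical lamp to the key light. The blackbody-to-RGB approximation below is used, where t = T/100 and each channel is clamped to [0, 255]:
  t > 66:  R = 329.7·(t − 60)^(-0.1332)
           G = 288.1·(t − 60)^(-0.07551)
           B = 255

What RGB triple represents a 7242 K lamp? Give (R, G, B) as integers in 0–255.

t = 7242/100 = 72.42; the t > 66 branch applies.
R = 329.7·(72.42 − 60)^(-0.1332) = 329.7·12.42^(-0.1332) = 329.7·0.71493 = 235.712.
G = 288.1·(72.42 − 60)^(-0.07551) = 288.1·12.42^(-0.07551) = 288.1·0.82677 = 238.191.
B = 255 by definition for t > 66.
Rounded: (236, 238, 255).

(236, 238, 255)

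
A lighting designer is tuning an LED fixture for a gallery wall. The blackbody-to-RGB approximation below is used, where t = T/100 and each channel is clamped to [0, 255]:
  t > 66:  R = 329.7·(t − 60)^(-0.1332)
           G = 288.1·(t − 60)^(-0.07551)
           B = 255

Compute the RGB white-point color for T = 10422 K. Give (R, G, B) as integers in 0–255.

t = 10422/100 = 104.22; the t > 66 branch applies.
R = 329.7·(104.22 − 60)^(-0.1332) = 329.7·44.22^(-0.1332) = 329.7·0.60368 = 199.032.
G = 288.1·(104.22 − 60)^(-0.07551) = 288.1·44.22^(-0.07551) = 288.1·0.75117 = 216.413.
B = 255 by definition for t > 66.
Rounded: (199, 216, 255).

(199, 216, 255)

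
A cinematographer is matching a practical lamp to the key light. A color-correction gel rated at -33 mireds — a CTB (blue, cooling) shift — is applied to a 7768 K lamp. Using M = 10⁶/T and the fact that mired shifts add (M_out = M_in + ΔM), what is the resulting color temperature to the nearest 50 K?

M_in = 10⁶/7768 = 128.73 mireds.
M_out = 128.73 + (-33) = 95.73 mireds.
T_out = 10⁶/95.73 = 10445.7 K → 10450 K.

10450 K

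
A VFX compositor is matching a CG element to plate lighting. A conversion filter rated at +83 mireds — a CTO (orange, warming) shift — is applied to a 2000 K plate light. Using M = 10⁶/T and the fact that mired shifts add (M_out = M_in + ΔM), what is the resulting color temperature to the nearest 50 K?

1700 K

M_in = 10⁶/2000 = 500.00 mireds.
M_out = 500.00 + (+83) = 583.00 mireds.
T_out = 10⁶/583.00 = 1715.3 K → 1700 K.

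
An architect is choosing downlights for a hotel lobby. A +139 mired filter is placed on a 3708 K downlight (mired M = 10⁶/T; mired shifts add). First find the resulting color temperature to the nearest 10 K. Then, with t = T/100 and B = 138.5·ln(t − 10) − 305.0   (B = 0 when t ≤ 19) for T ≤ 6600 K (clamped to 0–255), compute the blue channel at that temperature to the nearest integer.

65

M_in = 10⁶/3708 = 269.69; M_out = 269.69 + (+139) = 408.69.
T_out = 10⁶/408.69 = 2446.9 K → 2450 K; t = 24.5.
B = 138.5·ln(24.5 − 10) − 305.0 = 138.5·ln 14.5 − 305.0 = 138.5·2.6741 − 305.0 = 65.370.
Rounded: 65.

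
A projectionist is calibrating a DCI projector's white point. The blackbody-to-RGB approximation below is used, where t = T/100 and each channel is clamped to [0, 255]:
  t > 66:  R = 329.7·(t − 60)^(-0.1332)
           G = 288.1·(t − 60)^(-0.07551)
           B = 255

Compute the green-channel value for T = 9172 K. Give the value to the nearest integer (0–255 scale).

t = 9172/100 = 91.72; the t > 66 branch applies.
G = 288.1·(91.72 − 60)^(-0.07551) = 288.1·31.72^(-0.07551) = 288.1·0.77025 = 221.910.
Rounded: 222.

222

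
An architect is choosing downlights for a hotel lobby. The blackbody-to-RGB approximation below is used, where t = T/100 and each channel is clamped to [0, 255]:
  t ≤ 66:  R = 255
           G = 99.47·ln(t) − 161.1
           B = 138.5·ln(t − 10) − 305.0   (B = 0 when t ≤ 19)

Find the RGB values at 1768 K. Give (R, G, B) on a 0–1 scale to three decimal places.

(1.000, 0.489, 0.000)

t = 1768/100 = 17.68; the t ≤ 66 branch applies.
R = 255 by definition for t ≤ 66.
G = 99.47·ln 17.68 − 161.1 = 99.47·2.8724 − 161.1 = 124.621.
t = 17.68 ≤ 19, so B = 0.
Dividing each by 255: (1.0000, 0.4887, 0.0000) → (1.000, 0.489, 0.000).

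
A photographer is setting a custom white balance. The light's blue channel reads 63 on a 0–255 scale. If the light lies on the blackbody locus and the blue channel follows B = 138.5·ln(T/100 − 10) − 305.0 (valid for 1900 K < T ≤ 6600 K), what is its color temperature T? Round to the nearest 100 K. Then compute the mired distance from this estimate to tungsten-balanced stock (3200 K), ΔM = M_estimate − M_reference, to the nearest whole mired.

ln(t − 10) = (63 + 305.0) / 138.5 = 2.6570.
t − 10 = e^2.6570 = 14.254, so t = 24.254.
T = 100·t = 2425 K → 2400 K to the nearest 100 K.
M_estimate = 10⁶/2400 = 416.67; M_reference = 10⁶/3200 = 312.50.
ΔM = 416.67 − 312.50 = 104.17 → +104 mireds.

+104 mireds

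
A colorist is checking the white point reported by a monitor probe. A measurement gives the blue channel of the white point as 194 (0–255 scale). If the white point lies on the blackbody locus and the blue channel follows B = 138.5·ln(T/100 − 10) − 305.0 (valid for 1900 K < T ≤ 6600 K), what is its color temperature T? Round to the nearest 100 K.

ln(t − 10) = (194 + 305.0) / 138.5 = 3.6029.
t − 10 = e^3.6029 = 36.704, so t = 46.704.
T = 100·t = 4670 K → 4700 K to the nearest 100 K.

4700 K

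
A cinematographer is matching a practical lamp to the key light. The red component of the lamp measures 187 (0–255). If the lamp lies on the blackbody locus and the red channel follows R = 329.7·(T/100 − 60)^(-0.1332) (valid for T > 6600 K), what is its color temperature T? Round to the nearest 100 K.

(t − 60)^(-0.1332) = 187/329.7 = 0.56718.
t − 60 = 0.56718^(1/-0.1332) = 0.56718^(-7.508) = 70.620, so t = 130.620.
T = 100·t = 13062 K → 13100 K to the nearest 100 K.

13100 K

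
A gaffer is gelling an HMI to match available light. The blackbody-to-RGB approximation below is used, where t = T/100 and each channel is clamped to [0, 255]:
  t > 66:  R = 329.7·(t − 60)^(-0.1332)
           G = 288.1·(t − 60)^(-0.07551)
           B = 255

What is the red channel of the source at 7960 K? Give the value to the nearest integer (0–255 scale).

222

t = 7960/100 = 79.6; the t > 66 branch applies.
R = 329.7·(79.6 − 60)^(-0.1332) = 329.7·19.6^(-0.1332) = 329.7·0.67278 = 221.815.
Rounded: 222.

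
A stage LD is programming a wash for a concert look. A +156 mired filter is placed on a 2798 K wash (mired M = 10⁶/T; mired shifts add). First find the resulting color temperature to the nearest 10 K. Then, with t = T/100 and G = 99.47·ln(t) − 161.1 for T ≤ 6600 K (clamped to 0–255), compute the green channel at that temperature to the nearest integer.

M_in = 10⁶/2798 = 357.40; M_out = 357.40 + (+156) = 513.40.
T_out = 10⁶/513.40 = 1947.8 K → 1950 K; t = 19.5.
G = 99.47·ln 19.5 − 161.1 = 99.47·2.9704 − 161.1 = 134.367.
Rounded: 134.

134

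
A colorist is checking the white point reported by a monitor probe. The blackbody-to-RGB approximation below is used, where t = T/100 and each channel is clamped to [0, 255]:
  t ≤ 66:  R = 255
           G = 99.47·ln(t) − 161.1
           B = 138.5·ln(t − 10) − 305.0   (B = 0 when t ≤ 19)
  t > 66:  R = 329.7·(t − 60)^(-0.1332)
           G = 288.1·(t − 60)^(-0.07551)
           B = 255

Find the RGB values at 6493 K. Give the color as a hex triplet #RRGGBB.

t = 6493/100 = 64.93; the t ≤ 66 branch applies.
R = 255 by definition for t ≤ 66.
G = 99.47·ln 64.93 − 161.1 = 99.47·4.1733 − 161.1 = 254.019.
B = 138.5·ln(64.93 − 10) − 305.0 = 138.5·ln 54.93 − 305.0 = 138.5·4.0061 − 305.0 = 249.839.
Rounded: (255, 254, 250).
In hex: #FFFEFA.

#FFFEFA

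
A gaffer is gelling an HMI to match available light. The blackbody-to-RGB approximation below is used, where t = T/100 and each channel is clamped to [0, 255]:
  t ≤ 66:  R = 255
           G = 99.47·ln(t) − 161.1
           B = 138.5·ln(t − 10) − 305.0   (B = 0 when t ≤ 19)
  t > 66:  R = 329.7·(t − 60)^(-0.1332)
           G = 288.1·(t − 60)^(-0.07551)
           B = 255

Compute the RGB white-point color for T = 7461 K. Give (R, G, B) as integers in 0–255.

t = 7461/100 = 74.61; the t > 66 branch applies.
R = 329.7·(74.61 − 60)^(-0.1332) = 329.7·14.61^(-0.1332) = 329.7·0.69963 = 230.668.
G = 288.1·(74.61 − 60)^(-0.07551) = 288.1·14.61^(-0.07551) = 288.1·0.81669 = 235.288.
B = 255 by definition for t > 66.
Rounded: (231, 235, 255).

(231, 235, 255)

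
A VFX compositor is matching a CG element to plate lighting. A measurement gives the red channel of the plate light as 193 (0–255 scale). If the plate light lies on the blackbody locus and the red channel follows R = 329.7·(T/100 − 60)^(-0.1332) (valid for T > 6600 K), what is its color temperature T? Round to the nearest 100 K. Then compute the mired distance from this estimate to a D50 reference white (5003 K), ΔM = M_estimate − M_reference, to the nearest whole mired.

-114 mireds

(t − 60)^(-0.1332) = 193/329.7 = 0.58538.
t − 60 = 0.58538^(1/-0.1332) = 0.58538^(-7.508) = 55.713, so t = 115.713.
T = 100·t = 11571 K → 11600 K to the nearest 100 K.
M_estimate = 10⁶/11600 = 86.21; M_reference = 10⁶/5003 = 199.88.
ΔM = 86.21 − 199.88 = -113.67 → -114 mireds.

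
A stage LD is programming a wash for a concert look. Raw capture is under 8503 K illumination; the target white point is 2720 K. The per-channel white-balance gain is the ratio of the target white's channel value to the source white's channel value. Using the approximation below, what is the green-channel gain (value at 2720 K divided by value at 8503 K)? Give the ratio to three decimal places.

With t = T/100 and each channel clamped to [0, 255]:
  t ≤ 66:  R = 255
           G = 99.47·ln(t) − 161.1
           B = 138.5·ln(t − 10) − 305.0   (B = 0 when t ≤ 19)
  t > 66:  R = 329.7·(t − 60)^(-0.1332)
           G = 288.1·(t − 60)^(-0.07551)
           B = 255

At 8503 K (t = 85.03):
  G = 288.1·(85.03 − 60)^(-0.07551) = 288.1·25.03^(-0.07551) = 288.1·0.78416 = 225.915.
At 2720 K (t = 27.2):
  G = 99.47·ln 27.2 − 161.1 = 99.47·3.3032 − 161.1 = 167.471.
Gain = 167.471 / 225.915 = 0.7413 → 0.741.

0.741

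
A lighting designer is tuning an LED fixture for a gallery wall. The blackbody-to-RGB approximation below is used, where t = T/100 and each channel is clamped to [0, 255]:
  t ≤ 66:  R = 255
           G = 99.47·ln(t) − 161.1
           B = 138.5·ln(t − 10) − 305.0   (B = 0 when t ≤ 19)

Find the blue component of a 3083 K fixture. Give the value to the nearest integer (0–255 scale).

116

t = 3083/100 = 30.83; the t ≤ 66 branch applies.
B = 138.5·ln(30.83 − 10) − 305.0 = 138.5·ln 20.83 − 305.0 = 138.5·3.0364 − 305.0 = 115.541.
Rounded: 116.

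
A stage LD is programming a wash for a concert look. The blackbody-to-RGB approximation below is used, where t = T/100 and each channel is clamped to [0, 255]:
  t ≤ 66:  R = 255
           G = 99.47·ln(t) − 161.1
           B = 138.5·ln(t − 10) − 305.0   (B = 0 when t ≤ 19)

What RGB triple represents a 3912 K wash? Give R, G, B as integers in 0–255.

t = 3912/100 = 39.12; the t ≤ 66 branch applies.
R = 255 by definition for t ≤ 66.
G = 99.47·ln 39.12 − 161.1 = 99.47·3.6666 − 161.1 = 203.620.
B = 138.5·ln(39.12 − 10) − 305.0 = 138.5·ln 29.12 − 305.0 = 138.5·3.3714 − 305.0 = 161.942.
Rounded: (255, 204, 162).

R=255, G=204, B=162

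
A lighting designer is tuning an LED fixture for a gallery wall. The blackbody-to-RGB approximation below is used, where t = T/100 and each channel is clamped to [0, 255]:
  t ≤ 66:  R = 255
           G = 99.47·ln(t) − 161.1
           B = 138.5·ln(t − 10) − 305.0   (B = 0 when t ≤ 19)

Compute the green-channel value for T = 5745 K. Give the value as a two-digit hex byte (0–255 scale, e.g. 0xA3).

t = 5745/100 = 57.45; the t ≤ 66 branch applies.
G = 99.47·ln 57.45 − 161.1 = 99.47·4.0509 − 161.1 = 241.845.
Rounded: 242; in hex, 0xF2.

0xF2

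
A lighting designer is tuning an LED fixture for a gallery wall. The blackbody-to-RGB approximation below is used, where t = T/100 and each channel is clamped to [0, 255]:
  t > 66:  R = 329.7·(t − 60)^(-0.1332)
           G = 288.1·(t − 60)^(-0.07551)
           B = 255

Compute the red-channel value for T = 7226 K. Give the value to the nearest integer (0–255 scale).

t = 7226/100 = 72.26; the t > 66 branch applies.
R = 329.7·(72.26 − 60)^(-0.1332) = 329.7·12.26^(-0.1332) = 329.7·0.71616 = 236.120.
Rounded: 236.

236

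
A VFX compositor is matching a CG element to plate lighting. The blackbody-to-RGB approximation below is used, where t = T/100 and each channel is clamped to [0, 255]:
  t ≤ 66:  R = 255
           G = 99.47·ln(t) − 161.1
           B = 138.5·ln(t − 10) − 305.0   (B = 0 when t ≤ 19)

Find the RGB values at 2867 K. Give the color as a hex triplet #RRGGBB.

#FFAD64

t = 2867/100 = 28.67; the t ≤ 66 branch applies.
R = 255 by definition for t ≤ 66.
G = 99.47·ln 28.67 − 161.1 = 99.47·3.3559 − 161.1 = 172.707.
B = 138.5·ln(28.67 − 10) − 305.0 = 138.5·ln 18.67 − 305.0 = 138.5·2.9269 − 305.0 = 100.378.
Rounded: (255, 173, 100).
In hex: #FFAD64.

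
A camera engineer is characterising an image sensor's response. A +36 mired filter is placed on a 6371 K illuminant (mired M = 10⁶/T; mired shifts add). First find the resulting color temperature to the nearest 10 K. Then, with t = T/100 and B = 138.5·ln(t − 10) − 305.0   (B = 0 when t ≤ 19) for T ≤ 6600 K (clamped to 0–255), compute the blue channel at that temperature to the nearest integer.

212

M_in = 10⁶/6371 = 156.96; M_out = 156.96 + (+36) = 192.96.
T_out = 10⁶/192.96 = 5182.4 K → 5180 K; t = 51.8.
B = 138.5·ln(51.8 − 10) − 305.0 = 138.5·ln 41.8 − 305.0 = 138.5·3.7329 − 305.0 = 212.006.
Rounded: 212.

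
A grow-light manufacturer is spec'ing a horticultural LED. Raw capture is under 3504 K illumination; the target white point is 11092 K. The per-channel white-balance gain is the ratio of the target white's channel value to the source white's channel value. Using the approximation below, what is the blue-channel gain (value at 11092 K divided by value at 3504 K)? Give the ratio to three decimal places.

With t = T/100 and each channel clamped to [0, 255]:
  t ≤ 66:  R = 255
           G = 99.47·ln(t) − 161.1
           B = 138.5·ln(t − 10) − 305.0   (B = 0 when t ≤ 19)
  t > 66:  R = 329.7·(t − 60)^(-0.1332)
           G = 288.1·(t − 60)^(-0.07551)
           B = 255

1.808

At 3504 K (t = 35.04):
  B = 138.5·ln(35.04 − 10) − 305.0 = 138.5·ln 25.04 − 305.0 = 138.5·3.2205 − 305.0 = 141.036.
At 11092 K (t = 110.92):
  B = 255 by definition for t > 66.
Gain = 255.000 / 141.036 = 1.8081 → 1.808.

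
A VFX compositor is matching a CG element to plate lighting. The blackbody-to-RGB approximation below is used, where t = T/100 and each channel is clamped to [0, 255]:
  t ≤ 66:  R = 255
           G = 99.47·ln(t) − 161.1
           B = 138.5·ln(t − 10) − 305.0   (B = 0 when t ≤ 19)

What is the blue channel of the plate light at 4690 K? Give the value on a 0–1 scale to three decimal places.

t = 4690/100 = 46.9; the t ≤ 66 branch applies.
B = 138.5·ln(46.9 − 10) − 305.0 = 138.5·ln 36.9 − 305.0 = 138.5·3.6082 − 305.0 = 194.737.
On a 0–1 scale: 194.737/255 = 0.7637 → 0.764.

0.764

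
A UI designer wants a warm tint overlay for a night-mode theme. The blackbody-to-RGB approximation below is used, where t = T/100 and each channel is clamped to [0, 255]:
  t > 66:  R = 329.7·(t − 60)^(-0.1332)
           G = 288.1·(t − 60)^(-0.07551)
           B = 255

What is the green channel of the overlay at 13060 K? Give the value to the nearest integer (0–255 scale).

t = 13060/100 = 130.6; the t > 66 branch applies.
G = 288.1·(130.6 − 60)^(-0.07551) = 288.1·70.6^(-0.07551) = 288.1·0.72510 = 208.901.
Rounded: 209.

209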